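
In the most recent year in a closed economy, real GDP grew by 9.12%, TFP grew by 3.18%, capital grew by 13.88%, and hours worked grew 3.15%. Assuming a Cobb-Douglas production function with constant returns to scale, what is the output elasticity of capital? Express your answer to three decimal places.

gY = gA + α·gK + (1−α)·gL, so gY − gA − gL = α(gK − gL).
9.12 − 3.18 − 3.15 = α × (13.88 − 3.15).
2.79 = 10.73 α, so α = 0.26002.

α = 0.260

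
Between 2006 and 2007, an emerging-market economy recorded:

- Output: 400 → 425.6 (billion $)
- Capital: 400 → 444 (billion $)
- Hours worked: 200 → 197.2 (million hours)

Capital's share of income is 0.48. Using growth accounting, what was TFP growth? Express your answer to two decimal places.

Output growth = (425.6 − 400) / 400 = 6.4%.
Capital growth = (444 − 400) / 400 = 11%.
Hours worked growth = (197.2 − 200) / 200 = -1.4%.
Labor's share = 1 − 0.48 = 0.52.
Capital: 0.48 × 11 = 5.28 pp.
Hours worked: 0.52 × (-1.4) = -0.728 pp.
TFP growth = 6.4 − 4.552 = 1.848%.

1.85%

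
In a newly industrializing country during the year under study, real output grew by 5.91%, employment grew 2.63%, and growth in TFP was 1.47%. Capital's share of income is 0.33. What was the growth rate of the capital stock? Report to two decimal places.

8.11%

Labor's share = 1 − 0.33 = 0.67.
gY = gA + 0.67×2.63 + 0.33×g.
0.33×g = 5.91 − 1.47 − 1.7621 = 2.6779.
g = 2.6779 / 0.33 = 8.1148%.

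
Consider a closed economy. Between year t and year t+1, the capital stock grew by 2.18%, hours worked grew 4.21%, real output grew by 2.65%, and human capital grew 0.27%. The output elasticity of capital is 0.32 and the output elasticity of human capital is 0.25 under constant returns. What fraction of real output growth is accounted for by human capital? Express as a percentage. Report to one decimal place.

Human capital contributed 0.25 × 0.27 = 0.0675 pp.
Share of growth = 0.0675 / 2.65 × 100 = 2.547%.

Human capital accounted for 2.5% of growth.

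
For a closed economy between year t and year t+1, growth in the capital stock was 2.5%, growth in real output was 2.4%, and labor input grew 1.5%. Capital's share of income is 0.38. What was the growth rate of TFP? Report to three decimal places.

Labor's share = 1 − 0.38 = 0.62.
The capital stock: 0.38 × 2.5 = 0.95 pp.
Labor input: 0.62 × 1.5 = 0.93 pp.
TFP growth = 2.4 − 1.88 = 0.52%.

0.520%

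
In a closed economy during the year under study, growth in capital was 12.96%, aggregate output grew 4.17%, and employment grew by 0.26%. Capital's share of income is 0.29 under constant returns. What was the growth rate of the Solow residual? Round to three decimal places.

Labor's share = 1 − 0.29 = 0.71.
Capital: 0.29 × 12.96 = 3.7584 pp.
Employment: 0.71 × 0.26 = 0.1846 pp.
TFP growth = 4.17 − 3.943 = 0.227%.

0.227%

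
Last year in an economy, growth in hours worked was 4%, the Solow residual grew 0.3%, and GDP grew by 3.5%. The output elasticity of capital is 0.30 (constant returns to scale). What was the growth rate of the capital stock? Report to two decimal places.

1.33%

Labor's share = 1 − 0.3 = 0.7.
gY = gA + 0.7×4 + 0.3×g.
0.3×g = 3.5 − 0.3 − 2.8 = 0.4.
g = 0.4 / 0.3 = 1.3333%.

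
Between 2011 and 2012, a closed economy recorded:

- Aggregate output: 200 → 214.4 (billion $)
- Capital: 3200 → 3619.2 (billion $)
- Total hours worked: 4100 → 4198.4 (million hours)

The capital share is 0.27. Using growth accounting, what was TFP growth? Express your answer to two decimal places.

1.91%

Aggregate output growth = (214.4 − 200) / 200 = 7.2%.
Capital growth = (3619.2 − 3200) / 3200 = 13.1%.
Total hours worked growth = (4198.4 − 4100) / 4100 = 2.4%.
Labor's share = 1 − 0.27 = 0.73.
Capital: 0.27 × 13.1 = 3.537 pp.
Total hours worked: 0.73 × 2.4 = 1.752 pp.
TFP growth = 7.2 − 5.289 = 1.911%.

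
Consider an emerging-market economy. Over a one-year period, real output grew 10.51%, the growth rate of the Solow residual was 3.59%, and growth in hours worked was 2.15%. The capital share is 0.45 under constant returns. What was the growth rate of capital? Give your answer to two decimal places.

Labor's share = 1 − 0.45 = 0.55.
gY = gA + 0.55×2.15 + 0.45×g.
0.45×g = 10.51 − 3.59 − 1.1825 = 5.7375.
g = 5.7375 / 0.45 = 12.75%.

12.75%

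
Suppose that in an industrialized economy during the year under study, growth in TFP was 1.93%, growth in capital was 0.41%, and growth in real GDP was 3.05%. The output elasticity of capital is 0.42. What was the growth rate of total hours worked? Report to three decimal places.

1.634%

Labor's share = 1 − 0.42 = 0.58.
gY = gA + 0.42×0.41 + 0.58×g.
0.58×g = 3.05 − 1.93 − 0.1722 = 0.9478.
g = 0.9478 / 0.58 = 1.63414%.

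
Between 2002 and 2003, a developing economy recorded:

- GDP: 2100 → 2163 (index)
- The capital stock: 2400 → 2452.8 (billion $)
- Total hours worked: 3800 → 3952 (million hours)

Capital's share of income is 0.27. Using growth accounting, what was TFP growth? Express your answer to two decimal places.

-0.51%

GDP growth = (2163 − 2100) / 2100 = 3%.
The capital stock growth = (2452.8 − 2400) / 2400 = 2.2%.
Total hours worked growth = (3952 − 3800) / 3800 = 4%.
Labor's share = 1 − 0.27 = 0.73.
The capital stock: 0.27 × 2.2 = 0.594 pp.
Total hours worked: 0.73 × 4 = 2.92 pp.
TFP growth = 3 − 3.514 = -0.514%.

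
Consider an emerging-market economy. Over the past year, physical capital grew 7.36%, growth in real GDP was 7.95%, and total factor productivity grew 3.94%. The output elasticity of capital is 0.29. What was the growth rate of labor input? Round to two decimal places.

Labor's share = 1 − 0.29 = 0.71.
gY = gA + 0.29×7.36 + 0.71×g.
0.71×g = 7.95 − 3.94 − 2.1344 = 1.8756.
g = 1.8756 / 0.71 = 2.6417%.

Labor input growth was 2.64%.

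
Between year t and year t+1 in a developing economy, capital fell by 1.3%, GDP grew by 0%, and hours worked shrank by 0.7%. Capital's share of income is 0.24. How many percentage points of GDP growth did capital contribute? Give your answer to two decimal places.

-0.31 percentage points

Contribution = share × growth = 0.24 × (-1.3) = -0.312 pp.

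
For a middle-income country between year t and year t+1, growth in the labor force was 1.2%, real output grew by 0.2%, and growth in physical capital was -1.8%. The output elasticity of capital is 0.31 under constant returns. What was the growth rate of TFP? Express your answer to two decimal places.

-0.07%

Labor's share = 1 − 0.31 = 0.69.
Physical capital: 0.31 × (-1.8) = -0.558 pp.
The labor force: 0.69 × 1.2 = 0.828 pp.
TFP growth = 0.2 − 0.27 = -0.07%.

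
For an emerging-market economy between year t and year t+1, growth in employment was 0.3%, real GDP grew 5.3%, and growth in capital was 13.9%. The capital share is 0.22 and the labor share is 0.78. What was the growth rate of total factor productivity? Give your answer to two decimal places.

Labor's share = 1 − 0.22 = 0.78.
Capital: 0.22 × 13.9 = 3.058 pp.
Employment: 0.78 × 0.3 = 0.234 pp.
TFP growth = 5.3 − 3.292 = 2.008%.

Total factor productivity grew 2.01%.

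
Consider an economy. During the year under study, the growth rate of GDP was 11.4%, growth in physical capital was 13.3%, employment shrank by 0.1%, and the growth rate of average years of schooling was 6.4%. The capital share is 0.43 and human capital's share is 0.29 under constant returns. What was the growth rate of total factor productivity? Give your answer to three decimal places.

Labor's share = 1 − 0.43 − 0.29 = 0.28.
Physical capital: 0.43 × 13.3 = 5.719 pp.
Average years of schooling: 0.29 × 6.4 = 1.856 pp.
Employment: 0.28 × (-0.1) = -0.028 pp.
TFP growth = 11.4 − 7.547 = 3.853%.

3.853%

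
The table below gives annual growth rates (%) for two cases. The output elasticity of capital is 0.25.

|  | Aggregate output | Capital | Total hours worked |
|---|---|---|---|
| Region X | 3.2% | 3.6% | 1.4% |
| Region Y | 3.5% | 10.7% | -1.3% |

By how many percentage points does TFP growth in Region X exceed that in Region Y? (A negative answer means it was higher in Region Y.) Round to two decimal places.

Labor's share = 1 − 0.25 = 0.75.
Region X: TFP = 3.2 − 0.9 − 1.05 = 1.25%.
Region Y: TFP = 3.5 − 2.675 + 0.975 = 1.8%.
Difference = 1.25 − (1.8) = -0.55 pp.

-0.55 percentage points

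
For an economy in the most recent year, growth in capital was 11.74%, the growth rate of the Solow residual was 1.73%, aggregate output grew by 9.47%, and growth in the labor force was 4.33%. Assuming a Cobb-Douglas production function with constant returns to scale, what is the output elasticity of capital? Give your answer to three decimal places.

The output elasticity of capital is 0.460.

gY = gA + α·gK + (1−α)·gL, so gY − gA − gL = α(gK − gL).
9.47 − 1.73 − 4.33 = α × (11.74 − 4.33).
3.41 = 7.41 α, so α = 0.46019.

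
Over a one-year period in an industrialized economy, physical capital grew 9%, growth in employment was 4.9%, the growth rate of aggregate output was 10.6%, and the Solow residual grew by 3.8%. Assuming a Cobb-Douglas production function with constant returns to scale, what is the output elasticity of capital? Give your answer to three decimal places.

gY = gA + α·gK + (1−α)·gL, so gY − gA − gL = α(gK − gL).
10.6 − 3.8 − 4.9 = α × (9 − 4.9).
1.9 = 4.1 α, so α = 0.46341.

0.463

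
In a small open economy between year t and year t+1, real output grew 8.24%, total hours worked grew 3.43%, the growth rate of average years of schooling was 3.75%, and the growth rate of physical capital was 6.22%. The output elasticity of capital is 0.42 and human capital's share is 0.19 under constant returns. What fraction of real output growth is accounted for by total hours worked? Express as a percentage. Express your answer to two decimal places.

16.23%

Labor's share = 1 − 0.42 − 0.19 = 0.39.
Total hours worked contributed 0.39 × 3.43 = 1.3377 pp.
Share of growth = 1.3377 / 8.24 × 100 = 16.2342%.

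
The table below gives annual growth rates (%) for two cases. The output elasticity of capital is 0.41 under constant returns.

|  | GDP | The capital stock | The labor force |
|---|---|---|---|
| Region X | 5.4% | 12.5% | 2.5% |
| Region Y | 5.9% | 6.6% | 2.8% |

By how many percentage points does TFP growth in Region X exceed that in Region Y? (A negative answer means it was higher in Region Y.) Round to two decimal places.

Labor's share = 1 − 0.41 = 0.59.
Region X: TFP = 5.4 − 5.125 − 1.475 = -1.2%.
Region Y: TFP = 5.9 − 2.706 − 1.652 = 1.542%.
Difference = -1.2 − (1.542) = -2.742 pp.

-2.74 percentage points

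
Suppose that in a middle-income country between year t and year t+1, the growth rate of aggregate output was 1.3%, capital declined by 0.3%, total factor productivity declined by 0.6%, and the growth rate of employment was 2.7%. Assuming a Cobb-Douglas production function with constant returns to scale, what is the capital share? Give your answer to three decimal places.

gY = gA + α·gK + (1−α)·gL, so gY − gA − gL = α(gK − gL).
1.3 + 0.6 − 2.7 = α × (-0.3 − 2.7).
-0.8 = -3 α, so α = 0.26667.

α = 0.267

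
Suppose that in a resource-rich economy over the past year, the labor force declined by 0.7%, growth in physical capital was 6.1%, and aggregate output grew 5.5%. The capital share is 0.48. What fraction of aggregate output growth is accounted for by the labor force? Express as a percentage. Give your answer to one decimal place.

-6.6%

Labor's share = 1 − 0.48 = 0.52.
The labor force contributed 0.52 × (-0.7) = -0.364 pp.
Share of growth = -0.364 / 5.5 × 100 = -6.618%.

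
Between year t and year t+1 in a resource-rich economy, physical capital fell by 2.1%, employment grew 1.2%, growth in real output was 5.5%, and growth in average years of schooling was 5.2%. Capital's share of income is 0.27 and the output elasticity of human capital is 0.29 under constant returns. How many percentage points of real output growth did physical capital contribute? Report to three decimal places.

-0.567 percentage points

Contribution = share × growth = 0.27 × (-2.1) = -0.567 pp.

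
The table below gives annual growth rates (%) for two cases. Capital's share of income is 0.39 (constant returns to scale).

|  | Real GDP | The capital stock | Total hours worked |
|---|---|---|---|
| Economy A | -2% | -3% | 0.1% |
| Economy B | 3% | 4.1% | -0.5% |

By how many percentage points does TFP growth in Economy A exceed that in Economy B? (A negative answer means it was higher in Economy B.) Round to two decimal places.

-2.60 percentage points

Labor's share = 1 − 0.39 = 0.61.
Economy A: TFP = -2 + 1.17 − 0.061 = -0.891%.
Economy B: TFP = 3 − 1.599 + 0.305 = 1.706%.
Difference = -0.891 − (1.706) = -2.597 pp.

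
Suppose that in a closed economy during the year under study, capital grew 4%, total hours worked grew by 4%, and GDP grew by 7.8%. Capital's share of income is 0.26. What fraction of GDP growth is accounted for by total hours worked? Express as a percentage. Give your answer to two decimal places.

Labor's share = 1 − 0.26 = 0.74.
Total hours worked contributed 0.74 × 4 = 2.96 pp.
Share of growth = 2.96 / 7.8 × 100 = 37.9487%.

37.95%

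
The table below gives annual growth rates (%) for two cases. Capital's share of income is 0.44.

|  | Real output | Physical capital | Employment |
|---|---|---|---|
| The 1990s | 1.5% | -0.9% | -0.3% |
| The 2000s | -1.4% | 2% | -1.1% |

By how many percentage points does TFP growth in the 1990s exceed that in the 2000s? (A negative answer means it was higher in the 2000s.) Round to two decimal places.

3.73 percentage points

Labor's share = 1 − 0.44 = 0.56.
The 1990s: TFP = 1.5 + 0.396 + 0.168 = 2.064%.
The 2000s: TFP = -1.4 − 0.88 + 0.616 = -1.664%.
Difference = 2.064 − (-1.664) = 3.728 pp.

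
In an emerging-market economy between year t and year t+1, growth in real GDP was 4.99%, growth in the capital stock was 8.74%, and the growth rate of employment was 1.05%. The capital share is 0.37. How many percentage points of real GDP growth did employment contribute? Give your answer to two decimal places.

0.66 percentage points

Labor's share = 1 − 0.37 = 0.63.
Contribution = share × growth = 0.63 × 1.05 = 0.6615 pp.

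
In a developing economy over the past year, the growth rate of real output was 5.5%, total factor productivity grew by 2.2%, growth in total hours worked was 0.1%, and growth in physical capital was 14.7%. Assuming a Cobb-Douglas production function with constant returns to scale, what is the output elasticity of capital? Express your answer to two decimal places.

0.22

gY = gA + α·gK + (1−α)·gL, so gY − gA − gL = α(gK − gL).
5.5 − 2.2 − 0.1 = α × (14.7 − 0.1).
3.2 = 14.6 α, so α = 0.2192.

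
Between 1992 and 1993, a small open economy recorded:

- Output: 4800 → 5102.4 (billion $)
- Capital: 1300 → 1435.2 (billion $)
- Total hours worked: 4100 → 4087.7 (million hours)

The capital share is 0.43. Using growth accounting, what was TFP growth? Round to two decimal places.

Output growth = (5102.4 − 4800) / 4800 = 6.3%.
Capital growth = (1435.2 − 1300) / 1300 = 10.4%.
Total hours worked growth = (4087.7 − 4100) / 4100 = -0.3%.
Labor's share = 1 − 0.43 = 0.57.
Capital: 0.43 × 10.4 = 4.472 pp.
Total hours worked: 0.57 × (-0.3) = -0.171 pp.
TFP growth = 6.3 − 4.301 = 1.999%.

TFP growth was 2.00%.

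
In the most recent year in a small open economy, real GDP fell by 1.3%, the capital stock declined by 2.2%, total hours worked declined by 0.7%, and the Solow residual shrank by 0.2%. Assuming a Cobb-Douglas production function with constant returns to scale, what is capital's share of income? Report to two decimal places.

gY = gA + α·gK + (1−α)·gL, so gY − gA − gL = α(gK − gL).
-1.3 + 0.2 + 0.7 = α × (-2.2 − (-0.7)).
-0.4 = -1.5 α, so α = 0.2667.

α = 0.27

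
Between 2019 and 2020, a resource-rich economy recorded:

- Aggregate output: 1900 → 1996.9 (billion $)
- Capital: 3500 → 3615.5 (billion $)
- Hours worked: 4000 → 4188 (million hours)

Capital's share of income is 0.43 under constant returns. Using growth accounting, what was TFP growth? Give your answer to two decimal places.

TFP grew 1.00%.

Aggregate output growth = (1996.9 − 1900) / 1900 = 5.1%.
Capital growth = (3615.5 − 3500) / 3500 = 3.3%.
Hours worked growth = (4188 − 4000) / 4000 = 4.7%.
Labor's share = 1 − 0.43 = 0.57.
Capital: 0.43 × 3.3 = 1.419 pp.
Hours worked: 0.57 × 4.7 = 2.679 pp.
TFP growth = 5.1 − 4.098 = 1.002%.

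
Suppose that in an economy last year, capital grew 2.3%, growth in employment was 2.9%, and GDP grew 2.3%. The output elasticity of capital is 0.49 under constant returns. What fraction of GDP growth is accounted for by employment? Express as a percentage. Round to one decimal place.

Employment accounted for 64.3% of growth.

Labor's share = 1 − 0.49 = 0.51.
Employment contributed 0.51 × 2.9 = 1.479 pp.
Share of growth = 1.479 / 2.3 × 100 = 64.304%.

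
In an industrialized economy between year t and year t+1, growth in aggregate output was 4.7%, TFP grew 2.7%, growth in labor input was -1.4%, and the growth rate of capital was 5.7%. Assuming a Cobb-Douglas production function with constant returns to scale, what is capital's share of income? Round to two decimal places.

gY = gA + α·gK + (1−α)·gL, so gY − gA − gL = α(gK − gL).
4.7 − 2.7 + 1.4 = α × (5.7 − (-1.4)).
3.4 = 7.1 α, so α = 0.4789.

0.48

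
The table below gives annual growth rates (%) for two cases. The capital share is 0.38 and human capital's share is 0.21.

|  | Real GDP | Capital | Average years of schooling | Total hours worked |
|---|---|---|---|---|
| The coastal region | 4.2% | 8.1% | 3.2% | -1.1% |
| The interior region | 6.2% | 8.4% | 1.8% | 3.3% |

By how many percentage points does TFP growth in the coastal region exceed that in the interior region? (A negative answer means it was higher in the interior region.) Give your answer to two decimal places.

-0.38 percentage points

Labor's share = 1 − 0.38 − 0.21 = 0.41.
The coastal region: TFP = 4.2 − 3.078 − 0.672 + 0.451 = 0.901%.
The interior region: TFP = 6.2 − 3.192 − 0.378 − 1.353 = 1.277%.
Difference = 0.901 − (1.277) = -0.376 pp.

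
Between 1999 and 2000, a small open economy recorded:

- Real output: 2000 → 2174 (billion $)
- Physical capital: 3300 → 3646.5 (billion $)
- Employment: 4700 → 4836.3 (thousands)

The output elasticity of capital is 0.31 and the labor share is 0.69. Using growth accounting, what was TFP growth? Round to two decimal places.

Real output growth = (2174 − 2000) / 2000 = 8.7%.
Physical capital growth = (3646.5 − 3300) / 3300 = 10.5%.
Employment growth = (4836.3 − 4700) / 4700 = 2.9%.
Labor's share = 1 − 0.31 = 0.69.
Physical capital: 0.31 × 10.5 = 3.255 pp.
Employment: 0.69 × 2.9 = 2.001 pp.
TFP growth = 8.7 − 5.256 = 3.444%.

3.44%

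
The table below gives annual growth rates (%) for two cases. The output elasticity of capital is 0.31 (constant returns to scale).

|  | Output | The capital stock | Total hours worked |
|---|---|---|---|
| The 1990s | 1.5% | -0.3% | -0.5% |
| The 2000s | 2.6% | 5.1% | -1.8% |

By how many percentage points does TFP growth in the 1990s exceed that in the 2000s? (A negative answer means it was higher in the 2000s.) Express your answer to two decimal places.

-0.32 percentage points

Labor's share = 1 − 0.31 = 0.69.
The 1990s: TFP = 1.5 + 0.093 + 0.345 = 1.938%.
The 2000s: TFP = 2.6 − 1.581 + 1.242 = 2.261%.
Difference = 1.938 − (2.261) = -0.323 pp.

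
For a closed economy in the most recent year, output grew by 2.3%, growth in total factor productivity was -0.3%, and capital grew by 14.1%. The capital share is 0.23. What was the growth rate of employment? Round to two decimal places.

Labor's share = 1 − 0.23 = 0.77.
gY = gA + 0.23×14.1 + 0.77×g.
0.77×g = 2.3 + 0.3 − 3.243 = -0.643.
g = -0.643 / 0.77 = -0.8351%.

-0.84%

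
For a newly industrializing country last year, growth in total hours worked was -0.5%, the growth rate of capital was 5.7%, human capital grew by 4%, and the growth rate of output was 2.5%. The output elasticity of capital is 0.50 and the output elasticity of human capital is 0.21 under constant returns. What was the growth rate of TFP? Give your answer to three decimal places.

Labor's share = 1 − 0.5 − 0.21 = 0.29.
Capital: 0.5 × 5.7 = 2.85 pp.
Human capital: 0.21 × 4 = 0.84 pp.
Total hours worked: 0.29 × (-0.5) = -0.145 pp.
TFP growth = 2.5 − 3.545 = -1.045%.

-1.045%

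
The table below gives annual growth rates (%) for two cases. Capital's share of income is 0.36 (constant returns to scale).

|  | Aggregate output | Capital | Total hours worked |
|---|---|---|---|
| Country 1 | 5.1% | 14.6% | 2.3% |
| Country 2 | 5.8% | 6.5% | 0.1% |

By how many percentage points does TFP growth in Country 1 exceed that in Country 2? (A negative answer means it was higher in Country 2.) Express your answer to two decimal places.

-5.02 percentage points

Labor's share = 1 − 0.36 = 0.64.
Country 1: TFP = 5.1 − 5.256 − 1.472 = -1.628%.
Country 2: TFP = 5.8 − 2.34 − 0.064 = 3.396%.
Difference = -1.628 − (3.396) = -5.024 pp.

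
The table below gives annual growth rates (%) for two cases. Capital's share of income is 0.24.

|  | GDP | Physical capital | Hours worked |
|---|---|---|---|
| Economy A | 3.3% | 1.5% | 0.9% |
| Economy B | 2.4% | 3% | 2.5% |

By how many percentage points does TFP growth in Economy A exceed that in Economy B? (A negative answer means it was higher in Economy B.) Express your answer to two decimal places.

2.48 percentage points

Labor's share = 1 − 0.24 = 0.76.
Economy A: TFP = 3.3 − 0.36 − 0.684 = 2.256%.
Economy B: TFP = 2.4 − 0.72 − 1.9 = -0.22%.
Difference = 2.256 − (-0.22) = 2.476 pp.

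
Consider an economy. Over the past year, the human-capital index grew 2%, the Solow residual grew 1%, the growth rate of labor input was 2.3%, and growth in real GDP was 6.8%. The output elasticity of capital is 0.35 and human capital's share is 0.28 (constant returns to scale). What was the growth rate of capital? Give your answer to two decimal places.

Capital grew 12.54%.

Labor's share = 1 − 0.35 − 0.28 = 0.37.
gY = gA + 0.28×2 + 0.37×2.3 + 0.35×g.
0.35×g = 6.8 − 1 − 1.411 = 4.389.
g = 4.389 / 0.35 = 12.54%.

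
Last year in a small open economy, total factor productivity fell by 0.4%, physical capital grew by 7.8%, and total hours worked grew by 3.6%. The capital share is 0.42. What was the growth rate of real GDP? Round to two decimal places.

Real GDP grew 4.96%.

Labor's share = 1 − 0.42 = 0.58.
Physical capital: 0.42 × 7.8 = 3.276 pp.
Total hours worked: 0.58 × 3.6 = 2.088 pp.
Output growth = -0.4 + 5.364 = 4.964%.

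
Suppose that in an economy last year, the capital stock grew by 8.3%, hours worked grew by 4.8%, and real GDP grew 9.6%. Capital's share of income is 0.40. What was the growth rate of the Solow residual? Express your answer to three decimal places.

The Solow residual grew 3.400%.

Labor's share = 1 − 0.4 = 0.6.
The capital stock: 0.4 × 8.3 = 3.32 pp.
Hours worked: 0.6 × 4.8 = 2.88 pp.
TFP growth = 9.6 − 6.2 = 3.4%.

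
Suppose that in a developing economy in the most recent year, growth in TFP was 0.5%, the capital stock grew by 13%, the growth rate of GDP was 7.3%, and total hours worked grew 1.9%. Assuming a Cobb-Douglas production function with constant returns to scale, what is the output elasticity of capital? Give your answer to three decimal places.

The output elasticity of capital is 0.441.

gY = gA + α·gK + (1−α)·gL, so gY − gA − gL = α(gK − gL).
7.3 − 0.5 − 1.9 = α × (13 − 1.9).
4.9 = 11.1 α, so α = 0.44144.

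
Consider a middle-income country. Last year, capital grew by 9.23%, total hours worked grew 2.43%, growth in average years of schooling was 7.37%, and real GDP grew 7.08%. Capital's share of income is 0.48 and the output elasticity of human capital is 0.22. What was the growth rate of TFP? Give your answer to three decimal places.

0.299%

Labor's share = 1 − 0.48 − 0.22 = 0.3.
Capital: 0.48 × 9.23 = 4.4304 pp.
Average years of schooling: 0.22 × 7.37 = 1.6214 pp.
Total hours worked: 0.3 × 2.43 = 0.729 pp.
TFP growth = 7.08 − 6.7808 = 0.2992%.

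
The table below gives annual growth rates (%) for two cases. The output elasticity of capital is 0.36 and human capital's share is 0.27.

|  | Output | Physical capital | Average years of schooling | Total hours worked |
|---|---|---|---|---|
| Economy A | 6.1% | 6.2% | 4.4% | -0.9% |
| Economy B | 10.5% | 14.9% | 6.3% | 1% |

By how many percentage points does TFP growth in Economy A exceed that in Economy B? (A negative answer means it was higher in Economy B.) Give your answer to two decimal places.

-0.05 percentage points

Labor's share = 1 − 0.36 − 0.27 = 0.37.
Economy A: TFP = 6.1 − 2.232 − 1.188 + 0.333 = 3.013%.
Economy B: TFP = 10.5 − 5.364 − 1.701 − 0.37 = 3.065%.
Difference = 3.013 − (3.065) = -0.052 pp.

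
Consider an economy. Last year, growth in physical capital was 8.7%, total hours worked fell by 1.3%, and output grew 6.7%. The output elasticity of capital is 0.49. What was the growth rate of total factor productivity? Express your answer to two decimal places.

3.10%

Labor's share = 1 − 0.49 = 0.51.
Physical capital: 0.49 × 8.7 = 4.263 pp.
Total hours worked: 0.51 × (-1.3) = -0.663 pp.
TFP growth = 6.7 − 3.6 = 3.1%.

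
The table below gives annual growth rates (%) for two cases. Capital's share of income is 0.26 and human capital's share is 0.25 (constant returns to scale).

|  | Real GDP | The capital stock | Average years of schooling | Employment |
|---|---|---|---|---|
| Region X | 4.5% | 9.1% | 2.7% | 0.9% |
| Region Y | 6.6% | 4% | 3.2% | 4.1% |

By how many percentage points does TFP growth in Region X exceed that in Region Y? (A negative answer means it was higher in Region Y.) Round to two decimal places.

-1.73 percentage points

Labor's share = 1 − 0.26 − 0.25 = 0.49.
Region X: TFP = 4.5 − 2.366 − 0.675 − 0.441 = 1.018%.
Region Y: TFP = 6.6 − 1.04 − 0.8 − 2.009 = 2.751%.
Difference = 1.018 − (2.751) = -1.733 pp.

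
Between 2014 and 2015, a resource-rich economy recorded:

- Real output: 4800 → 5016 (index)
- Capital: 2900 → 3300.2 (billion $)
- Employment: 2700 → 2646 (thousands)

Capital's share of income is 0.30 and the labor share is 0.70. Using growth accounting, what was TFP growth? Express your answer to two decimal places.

TFP grew 1.76%.

Real output growth = (5016 − 4800) / 4800 = 4.5%.
Capital growth = (3300.2 − 2900) / 2900 = 13.8%.
Employment growth = (2646 − 2700) / 2700 = -2%.
Labor's share = 1 − 0.3 = 0.7.
Capital: 0.3 × 13.8 = 4.14 pp.
Employment: 0.7 × (-2) = -1.4 pp.
TFP growth = 4.5 − 2.74 = 1.76%.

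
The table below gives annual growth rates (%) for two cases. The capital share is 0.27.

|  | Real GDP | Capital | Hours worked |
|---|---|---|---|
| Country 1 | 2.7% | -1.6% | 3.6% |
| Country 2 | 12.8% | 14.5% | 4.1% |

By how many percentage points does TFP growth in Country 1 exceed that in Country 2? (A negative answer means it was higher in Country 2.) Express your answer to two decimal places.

Labor's share = 1 − 0.27 = 0.73.
Country 1: TFP = 2.7 + 0.432 − 2.628 = 0.504%.
Country 2: TFP = 12.8 − 3.915 − 2.993 = 5.892%.
Difference = 0.504 − (5.892) = -5.388 pp.

-5.39 percentage points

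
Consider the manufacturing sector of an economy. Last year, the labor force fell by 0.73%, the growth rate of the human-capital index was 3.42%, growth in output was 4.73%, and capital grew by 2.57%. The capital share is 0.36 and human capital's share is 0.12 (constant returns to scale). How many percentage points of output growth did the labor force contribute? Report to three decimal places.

Labor's share = 1 − 0.36 − 0.12 = 0.52.
Contribution = share × growth = 0.52 × (-0.73) = -0.3796 pp.

-0.380 pp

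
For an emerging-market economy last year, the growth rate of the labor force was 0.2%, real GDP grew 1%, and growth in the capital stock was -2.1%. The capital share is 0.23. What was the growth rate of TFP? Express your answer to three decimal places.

TFP growth was 1.329%.

Labor's share = 1 − 0.23 = 0.77.
The capital stock: 0.23 × (-2.1) = -0.483 pp.
The labor force: 0.77 × 0.2 = 0.154 pp.
TFP growth = 1 + 0.329 = 1.329%.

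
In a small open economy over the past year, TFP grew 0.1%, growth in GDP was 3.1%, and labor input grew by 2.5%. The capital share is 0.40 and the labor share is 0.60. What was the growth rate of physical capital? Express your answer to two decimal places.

Labor's share = 1 − 0.4 = 0.6.
gY = gA + 0.6×2.5 + 0.4×g.
0.4×g = 3.1 − 0.1 − 1.5 = 1.5.
g = 1.5 / 0.4 = 3.75%.

3.75%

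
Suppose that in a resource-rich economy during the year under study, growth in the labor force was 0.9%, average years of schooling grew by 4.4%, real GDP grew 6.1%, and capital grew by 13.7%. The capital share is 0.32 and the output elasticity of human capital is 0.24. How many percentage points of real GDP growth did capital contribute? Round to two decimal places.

Contribution = share × growth = 0.32 × 13.7 = 4.384 pp.

4.38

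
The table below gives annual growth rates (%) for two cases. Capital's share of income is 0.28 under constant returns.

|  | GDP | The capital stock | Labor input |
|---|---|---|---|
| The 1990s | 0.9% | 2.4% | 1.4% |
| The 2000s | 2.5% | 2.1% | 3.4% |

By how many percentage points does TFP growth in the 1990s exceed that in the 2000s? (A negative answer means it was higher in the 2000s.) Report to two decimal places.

-0.24 percentage points

Labor's share = 1 − 0.28 = 0.72.
The 1990s: TFP = 0.9 − 0.672 − 1.008 = -0.78%.
The 2000s: TFP = 2.5 − 0.588 − 2.448 = -0.536%.
Difference = -0.78 − (-0.536) = -0.244 pp.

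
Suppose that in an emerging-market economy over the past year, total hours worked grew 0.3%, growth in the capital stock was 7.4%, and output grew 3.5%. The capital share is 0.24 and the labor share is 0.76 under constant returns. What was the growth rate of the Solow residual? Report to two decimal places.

Labor's share = 1 − 0.24 = 0.76.
The capital stock: 0.24 × 7.4 = 1.776 pp.
Total hours worked: 0.76 × 0.3 = 0.228 pp.
TFP growth = 3.5 − 2.004 = 1.496%.

1.50%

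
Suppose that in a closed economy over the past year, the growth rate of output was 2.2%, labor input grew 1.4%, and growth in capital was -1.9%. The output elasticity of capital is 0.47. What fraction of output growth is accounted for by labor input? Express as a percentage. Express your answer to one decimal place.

33.7%

Labor's share = 1 − 0.47 = 0.53.
Labor input contributed 0.53 × 1.4 = 0.742 pp.
Share of growth = 0.742 / 2.2 × 100 = 33.727%.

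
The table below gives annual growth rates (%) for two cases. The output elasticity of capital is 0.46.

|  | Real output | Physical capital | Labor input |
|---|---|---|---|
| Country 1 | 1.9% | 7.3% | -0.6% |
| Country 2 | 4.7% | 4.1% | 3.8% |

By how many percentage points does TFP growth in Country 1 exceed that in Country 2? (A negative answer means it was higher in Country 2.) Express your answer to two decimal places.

Labor's share = 1 − 0.46 = 0.54.
Country 1: TFP = 1.9 − 3.358 + 0.324 = -1.134%.
Country 2: TFP = 4.7 − 1.886 − 2.052 = 0.762%.
Difference = -1.134 − (0.762) = -1.896 pp.

-1.90 percentage points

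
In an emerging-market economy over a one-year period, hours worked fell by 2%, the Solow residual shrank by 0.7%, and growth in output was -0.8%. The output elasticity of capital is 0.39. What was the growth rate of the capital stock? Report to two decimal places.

The capital stock growth was 2.87%.

Labor's share = 1 − 0.39 = 0.61.
gY = gA + 0.61×(-2) + 0.39×g.
0.39×g = -0.8 + 0.7 + 1.22 = 1.12.
g = 1.12 / 0.39 = 2.8718%.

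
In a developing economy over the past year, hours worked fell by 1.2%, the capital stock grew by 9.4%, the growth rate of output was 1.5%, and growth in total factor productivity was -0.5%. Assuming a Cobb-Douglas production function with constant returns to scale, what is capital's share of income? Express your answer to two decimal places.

gY = gA + α·gK + (1−α)·gL, so gY − gA − gL = α(gK − gL).
1.5 + 0.5 + 1.2 = α × (9.4 − (-1.2)).
3.2 = 10.6 α, so α = 0.3019.

α = 0.30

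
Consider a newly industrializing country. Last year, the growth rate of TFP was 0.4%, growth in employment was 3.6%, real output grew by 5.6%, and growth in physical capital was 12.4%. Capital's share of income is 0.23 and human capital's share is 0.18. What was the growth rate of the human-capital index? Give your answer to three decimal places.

Labor's share = 1 − 0.23 − 0.18 = 0.59.
gY = gA + 0.23×12.4 + 0.59×3.6 + 0.18×g.
0.18×g = 5.6 − 0.4 − 4.976 = 0.224.
g = 0.224 / 0.18 = 1.24444%.

1.244%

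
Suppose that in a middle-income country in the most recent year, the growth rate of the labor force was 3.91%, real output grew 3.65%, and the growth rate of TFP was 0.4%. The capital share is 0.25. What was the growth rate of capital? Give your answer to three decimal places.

Labor's share = 1 − 0.25 = 0.75.
gY = gA + 0.75×3.91 + 0.25×g.
0.25×g = 3.65 − 0.4 − 2.9325 = 0.3175.
g = 0.3175 / 0.25 = 1.27%.

1.270%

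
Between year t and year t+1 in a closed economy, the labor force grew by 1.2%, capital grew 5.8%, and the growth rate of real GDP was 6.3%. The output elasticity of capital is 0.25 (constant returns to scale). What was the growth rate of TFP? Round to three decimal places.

3.950%

Labor's share = 1 − 0.25 = 0.75.
Capital: 0.25 × 5.8 = 1.45 pp.
The labor force: 0.75 × 1.2 = 0.9 pp.
TFP growth = 6.3 − 2.35 = 3.95%.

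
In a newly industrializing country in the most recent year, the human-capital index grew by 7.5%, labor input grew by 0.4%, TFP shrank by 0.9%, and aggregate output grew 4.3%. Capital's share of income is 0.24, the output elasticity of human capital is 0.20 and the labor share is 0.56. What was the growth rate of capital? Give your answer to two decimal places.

14.48%

Labor's share = 1 − 0.24 − 0.2 = 0.56.
gY = gA + 0.2×7.5 + 0.56×0.4 + 0.24×g.
0.24×g = 4.3 + 0.9 − 1.724 = 3.476.
g = 3.476 / 0.24 = 14.4833%.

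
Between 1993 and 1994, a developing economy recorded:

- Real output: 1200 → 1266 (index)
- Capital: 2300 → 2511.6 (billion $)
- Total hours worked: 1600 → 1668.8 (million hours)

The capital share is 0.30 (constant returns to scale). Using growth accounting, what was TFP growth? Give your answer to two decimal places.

Real output growth = (1266 − 1200) / 1200 = 5.5%.
Capital growth = (2511.6 − 2300) / 2300 = 9.2%.
Total hours worked growth = (1668.8 − 1600) / 1600 = 4.3%.
Labor's share = 1 − 0.3 = 0.7.
Capital: 0.3 × 9.2 = 2.76 pp.
Total hours worked: 0.7 × 4.3 = 3.01 pp.
TFP growth = 5.5 − 5.77 = -0.27%.

-0.27%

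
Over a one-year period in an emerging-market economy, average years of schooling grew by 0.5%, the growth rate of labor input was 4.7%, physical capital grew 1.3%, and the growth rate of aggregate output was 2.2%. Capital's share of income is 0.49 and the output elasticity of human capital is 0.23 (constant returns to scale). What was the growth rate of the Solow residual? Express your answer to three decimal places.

0.132%

Labor's share = 1 − 0.49 − 0.23 = 0.28.
Physical capital: 0.49 × 1.3 = 0.637 pp.
Average years of schooling: 0.23 × 0.5 = 0.115 pp.
Labor input: 0.28 × 4.7 = 1.316 pp.
TFP growth = 2.2 − 2.068 = 0.132%.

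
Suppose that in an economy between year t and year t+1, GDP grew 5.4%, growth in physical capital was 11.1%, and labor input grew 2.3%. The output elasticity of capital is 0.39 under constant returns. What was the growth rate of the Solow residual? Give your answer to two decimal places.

Labor's share = 1 − 0.39 = 0.61.
Physical capital: 0.39 × 11.1 = 4.329 pp.
Labor input: 0.61 × 2.3 = 1.403 pp.
TFP growth = 5.4 − 5.732 = -0.332%.

-0.33%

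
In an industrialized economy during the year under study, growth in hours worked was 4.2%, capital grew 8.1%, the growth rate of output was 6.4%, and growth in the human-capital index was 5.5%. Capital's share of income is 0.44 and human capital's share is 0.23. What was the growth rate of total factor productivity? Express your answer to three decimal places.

Labor's share = 1 − 0.44 − 0.23 = 0.33.
Capital: 0.44 × 8.1 = 3.564 pp.
The human-capital index: 0.23 × 5.5 = 1.265 pp.
Hours worked: 0.33 × 4.2 = 1.386 pp.
TFP growth = 6.4 − 6.215 = 0.185%.

0.185%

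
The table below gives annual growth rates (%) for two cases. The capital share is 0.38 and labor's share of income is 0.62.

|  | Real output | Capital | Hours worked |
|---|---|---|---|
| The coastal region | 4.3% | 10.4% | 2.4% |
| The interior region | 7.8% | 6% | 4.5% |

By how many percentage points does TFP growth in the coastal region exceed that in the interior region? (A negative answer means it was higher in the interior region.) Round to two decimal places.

Labor's share = 1 − 0.38 = 0.62.
The coastal region: TFP = 4.3 − 3.952 − 1.488 = -1.14%.
The interior region: TFP = 7.8 − 2.28 − 2.79 = 2.73%.
Difference = -1.14 − (2.73) = -3.87 pp.

-3.87 percentage points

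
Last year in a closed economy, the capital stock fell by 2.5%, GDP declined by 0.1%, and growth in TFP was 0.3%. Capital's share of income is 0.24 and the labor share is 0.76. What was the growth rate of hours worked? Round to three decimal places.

Labor's share = 1 − 0.24 = 0.76.
gY = gA + 0.24×(-2.5) + 0.76×g.
0.76×g = -0.1 − 0.3 + 0.6 = 0.2.
g = 0.2 / 0.76 = 0.26316%.

Hours worked growth was 0.263%.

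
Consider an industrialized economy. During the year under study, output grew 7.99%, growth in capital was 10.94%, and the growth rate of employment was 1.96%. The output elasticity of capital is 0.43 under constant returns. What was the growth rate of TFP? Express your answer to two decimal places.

TFP growth was 2.17%.

Labor's share = 1 − 0.43 = 0.57.
Capital: 0.43 × 10.94 = 4.7042 pp.
Employment: 0.57 × 1.96 = 1.1172 pp.
TFP growth = 7.99 − 5.8214 = 2.1686%.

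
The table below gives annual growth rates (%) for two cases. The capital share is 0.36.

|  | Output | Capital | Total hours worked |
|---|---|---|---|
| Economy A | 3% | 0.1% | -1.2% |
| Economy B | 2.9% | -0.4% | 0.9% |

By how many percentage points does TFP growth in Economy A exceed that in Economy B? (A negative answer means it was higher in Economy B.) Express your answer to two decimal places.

1.26 percentage points

Labor's share = 1 − 0.36 = 0.64.
Economy A: TFP = 3 − 0.036 + 0.768 = 3.732%.
Economy B: TFP = 2.9 + 0.144 − 0.576 = 2.468%.
Difference = 3.732 − (2.468) = 1.264 pp.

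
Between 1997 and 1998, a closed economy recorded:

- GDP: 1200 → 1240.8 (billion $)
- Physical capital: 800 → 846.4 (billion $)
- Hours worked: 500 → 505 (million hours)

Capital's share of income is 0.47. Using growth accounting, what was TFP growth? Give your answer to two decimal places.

0.14%

GDP growth = (1240.8 − 1200) / 1200 = 3.4%.
Physical capital growth = (846.4 − 800) / 800 = 5.8%.
Hours worked growth = (505 − 500) / 500 = 1%.
Labor's share = 1 − 0.47 = 0.53.
Physical capital: 0.47 × 5.8 = 2.726 pp.
Hours worked: 0.53 × 1 = 0.53 pp.
TFP growth = 3.4 − 3.256 = 0.144%.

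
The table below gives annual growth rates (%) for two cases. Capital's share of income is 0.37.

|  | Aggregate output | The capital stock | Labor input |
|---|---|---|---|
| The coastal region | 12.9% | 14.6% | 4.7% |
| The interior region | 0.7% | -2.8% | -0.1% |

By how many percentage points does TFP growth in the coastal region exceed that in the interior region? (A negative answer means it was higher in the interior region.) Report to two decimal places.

Labor's share = 1 − 0.37 = 0.63.
The coastal region: TFP = 12.9 − 5.402 − 2.961 = 4.537%.
The interior region: TFP = 0.7 + 1.036 + 0.063 = 1.799%.
Difference = 4.537 − (1.799) = 2.738 pp.

2.74 percentage points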